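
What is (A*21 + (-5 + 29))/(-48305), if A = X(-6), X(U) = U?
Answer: 102/48305 ≈ 0.0021116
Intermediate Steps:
A = -6
(A*21 + (-5 + 29))/(-48305) = (-6*21 + (-5 + 29))/(-48305) = (-126 + 24)*(-1/48305) = -102*(-1/48305) = 102/48305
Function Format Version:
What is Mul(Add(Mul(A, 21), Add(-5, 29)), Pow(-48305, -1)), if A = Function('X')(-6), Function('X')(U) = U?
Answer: Rational(102, 48305) ≈ 0.0021116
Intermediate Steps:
A = -6
Mul(Add(Mul(A, 21), Add(-5, 29)), Pow(-48305, -1)) = Mul(Add(Mul(-6, 21), Add(-5, 29)), Pow(-48305, -1)) = Mul(Add(-126, 24), Rational(-1, 48305)) = Mul(-102, Rational(-1, 48305)) = Rational(102, 48305)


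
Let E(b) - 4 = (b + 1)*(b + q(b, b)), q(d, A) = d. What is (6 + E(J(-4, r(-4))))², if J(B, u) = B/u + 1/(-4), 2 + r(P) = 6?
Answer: 7225/64 ≈ 112.89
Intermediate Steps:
r(P) = 4 (r(P) = -2 + 6 = 4)
J(B, u) = -¼ + B/u (J(B, u) = B/u + 1*(-¼) = B/u - ¼ = -¼ + B/u)
E(b) = 4 + 2*b*(1 + b) (E(b) = 4 + (b + 1)*(b + b) = 4 + (1 + b)*(2*b) = 4 + 2*b*(1 + b))
(6 + E(J(-4, r(-4))))² = (6 + (4 + 2*((-4 - ¼*4)/4) + 2*((-4 - ¼*4)/4)²))² = (6 + (4 + 2*((-4 - 1)/4) + 2*((-4 - 1)/4)²))² = (6 + (4 + 2*((¼)*(-5)) + 2*((¼)*(-5))²))² = (6 + (4 + 2*(-5/4) + 2*(-5/4)²))² = (6 + (4 - 5/2 + 2*(25/16)))² = (6 + (4 - 5/2 + 25/8))² = (6 + 37/8)² = (85/8)² = 7225/64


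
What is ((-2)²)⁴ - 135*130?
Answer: -17294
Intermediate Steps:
((-2)²)⁴ - 135*130 = 4⁴ - 17550 = 256 - 17550 = -17294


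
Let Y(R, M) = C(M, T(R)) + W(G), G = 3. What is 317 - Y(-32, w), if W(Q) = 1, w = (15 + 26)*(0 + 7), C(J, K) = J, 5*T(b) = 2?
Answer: 29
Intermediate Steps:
T(b) = ⅖ (T(b) = (⅕)*2 = ⅖)
w = 287 (w = 41*7 = 287)
Y(R, M) = 1 + M (Y(R, M) = M + 1 = 1 + M)
317 - Y(-32, w) = 317 - (1 + 287) = 317 - 1*288 = 317 - 288 = 29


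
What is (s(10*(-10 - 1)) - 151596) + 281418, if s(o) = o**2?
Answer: 141922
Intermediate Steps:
(s(10*(-10 - 1)) - 151596) + 281418 = ((10*(-10 - 1))**2 - 151596) + 281418 = ((10*(-11))**2 - 151596) + 281418 = ((-110)**2 - 151596) + 281418 = (12100 - 151596) + 281418 = -139496 + 281418 = 141922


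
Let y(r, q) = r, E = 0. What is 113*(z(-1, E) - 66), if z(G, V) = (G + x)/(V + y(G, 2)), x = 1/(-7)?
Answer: -51302/7 ≈ -7328.9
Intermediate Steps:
x = -1/7 ≈ -0.14286
z(G, V) = (-1/7 + G)/(G + V) (z(G, V) = (G - 1/7)/(V + G) = (-1/7 + G)/(G + V))
113*(z(-1, E) - 66) = 113*((-1/7 - 1)/(-1 + 0) - 66) = 113*(-8/7/(-1) - 66) = 113*(-1*(-8/7) - 66) = 113*(8/7 - 66) = 113*(-454/7) = -51302/7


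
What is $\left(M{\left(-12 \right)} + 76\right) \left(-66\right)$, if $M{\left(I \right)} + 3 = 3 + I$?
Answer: $-4224$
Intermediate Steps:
$M{\left(I \right)} = I$ ($M{\left(I \right)} = -3 + \left(3 + I\right) = I$)
$\left(M{\left(-12 \right)} + 76\right) \left(-66\right) = \left(-12 + 76\right) \left(-66\right) = 64 \left(-66\right) = -4224$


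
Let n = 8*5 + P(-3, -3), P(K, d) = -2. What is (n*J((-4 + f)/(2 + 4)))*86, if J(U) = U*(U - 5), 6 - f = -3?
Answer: -102125/9 ≈ -11347.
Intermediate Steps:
f = 9 (f = 6 - 1*(-3) = 6 + 3 = 9)
J(U) = U*(-5 + U)
n = 38 (n = 8*5 - 2 = 40 - 2 = 38)
(n*J((-4 + f)/(2 + 4)))*86 = (38*(((-4 + 9)/(2 + 4))*(-5 + (-4 + 9)/(2 + 4))))*86 = (38*((5/6)*(-5 + 5/6)))*86 = (38*((5*(⅙))*(-5 + 5*(⅙))))*86 = (38*(5*(-5 + ⅚)/6))*86 = (38*((⅚)*(-25/6)))*86 = (38*(-125/36))*86 = -2375/18*86 = -102125/9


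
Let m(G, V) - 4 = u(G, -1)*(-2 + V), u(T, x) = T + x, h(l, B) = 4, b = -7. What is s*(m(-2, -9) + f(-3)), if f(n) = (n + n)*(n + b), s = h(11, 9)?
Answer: 388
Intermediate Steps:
m(G, V) = 4 + (-1 + G)*(-2 + V) (m(G, V) = 4 + (G - 1)*(-2 + V) = 4 + (-1 + G)*(-2 + V))
s = 4
f(n) = 2*n*(-7 + n) (f(n) = (n + n)*(n - 7) = (2*n)*(-7 + n) = 2*n*(-7 + n))
s*(m(-2, -9) + f(-3)) = 4*((6 - 2*(-2) - 9*(-1 - 2)) + 2*(-3)*(-7 - 3)) = 4*((6 + 4 - 9*(-3)) + 2*(-3)*(-10)) = 4*((6 + 4 + 27) + 60) = 4*(37 + 60) = 4*97 = 388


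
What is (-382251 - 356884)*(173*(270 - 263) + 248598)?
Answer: -184642575215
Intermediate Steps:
(-382251 - 356884)*(173*(270 - 263) + 248598) = -739135*(173*7 + 248598) = -739135*(1211 + 248598) = -739135*249809 = -184642575215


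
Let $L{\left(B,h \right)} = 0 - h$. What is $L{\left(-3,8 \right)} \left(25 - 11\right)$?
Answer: $-112$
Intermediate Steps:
$L{\left(B,h \right)} = - h$
$L{\left(-3,8 \right)} \left(25 - 11\right) = \left(-1\right) 8 \left(25 - 11\right) = \left(-8\right) 14 = -112$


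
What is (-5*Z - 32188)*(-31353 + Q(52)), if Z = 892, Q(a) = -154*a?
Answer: 1442501928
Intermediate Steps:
(-5*Z - 32188)*(-31353 + Q(52)) = (-5*892 - 32188)*(-31353 - 154*52) = (-4460 - 32188)*(-31353 - 8008) = -36648*(-39361) = 1442501928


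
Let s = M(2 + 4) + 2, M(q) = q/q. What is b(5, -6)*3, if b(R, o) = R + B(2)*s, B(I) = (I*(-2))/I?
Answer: -3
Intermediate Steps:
M(q) = 1
B(I) = -2 (B(I) = (-2*I)/I = -2)
s = 3 (s = 1 + 2 = 3)
b(R, o) = -6 + R (b(R, o) = R - 2*3 = R - 6 = -6 + R)
b(5, -6)*3 = (-6 + 5)*3 = -1*3 = -3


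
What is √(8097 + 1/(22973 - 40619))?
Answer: √2521254498006/17646 ≈ 89.983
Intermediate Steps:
√(8097 + 1/(22973 - 40619)) = √(8097 + 1/(-17646)) = √(8097 - 1/17646) = √(142879661/17646) = √2521254498006/17646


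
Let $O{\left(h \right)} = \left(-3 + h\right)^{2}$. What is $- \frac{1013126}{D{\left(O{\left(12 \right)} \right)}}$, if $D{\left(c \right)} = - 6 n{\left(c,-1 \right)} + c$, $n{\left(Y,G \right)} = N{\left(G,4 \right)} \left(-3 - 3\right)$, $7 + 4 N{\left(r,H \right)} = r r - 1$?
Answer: $- \frac{506563}{9} \approx -56285.0$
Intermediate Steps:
$N{\left(r,H \right)} = -2 + \frac{r^{2}}{4}$ ($N{\left(r,H \right)} = - \frac{7}{4} + \frac{r r - 1}{4} = - \frac{7}{4} + \frac{r^{2} - 1}{4} = - \frac{7}{4} + \frac{-1 + r^{2}}{4} = - \frac{7}{4} + \left(- \frac{1}{4} + \frac{r^{2}}{4}\right) = -2 + \frac{r^{2}}{4}$)
$n{\left(Y,G \right)} = 12 - \frac{3 G^{2}}{2}$ ($n{\left(Y,G \right)} = \left(-2 + \frac{G^{2}}{4}\right) \left(-3 - 3\right) = \left(-2 + \frac{G^{2}}{4}\right) \left(-6\right) = 12 - \frac{3 G^{2}}{2}$)
$D{\left(c \right)} = -63 + c$ ($D{\left(c \right)} = - 6 \left(12 - \frac{3 \left(-1\right)^{2}}{2}\right) + c = - 6 \left(12 - \frac{3}{2}\right) + c = \left(-6\right) \frac{21}{2} + c = -63 + c$)
$- \frac{1013126}{D{\left(O{\left(12 \right)} \right)}} = - \frac{1013126}{-63 + \left(-3 + 12\right)^{2}} = - \frac{1013126}{-63 + 9^{2}} = - \frac{1013126}{-63 + 81} = - \frac{1013126}{18} = \left(-1013126\right) \frac{1}{18} = - \frac{506563}{9}$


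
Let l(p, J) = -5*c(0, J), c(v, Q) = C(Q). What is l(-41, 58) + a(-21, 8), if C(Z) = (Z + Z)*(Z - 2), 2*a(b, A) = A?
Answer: -32476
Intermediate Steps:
a(b, A) = A/2
C(Z) = 2*Z*(-2 + Z) (C(Z) = (2*Z)*(-2 + Z) = 2*Z*(-2 + Z))
c(v, Q) = 2*Q*(-2 + Q)
l(p, J) = -10*J*(-2 + J)
l(-41, 58) + a(-21, 8) = 10*58*(2 - 1*58) + (1/2)*8 = 10*58*(2 - 58) + 4 = 10*58*(-56) + 4 = -32480 + 4 = -32476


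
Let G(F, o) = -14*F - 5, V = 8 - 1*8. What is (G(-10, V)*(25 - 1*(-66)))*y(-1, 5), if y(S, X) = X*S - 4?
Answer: -110565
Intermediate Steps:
V = 0 (V = 8 - 8 = 0)
G(F, o) = -5 - 14*F
y(S, X) = -4 + S*X (y(S, X) = S*X - 4 = -4 + S*X)
(G(-10, V)*(25 - 1*(-66)))*y(-1, 5) = ((-5 - 14*(-10))*(25 - 1*(-66)))*(-4 - 1*5) = ((-5 + 140)*(25 + 66))*(-4 - 5) = (135*91)*(-9) = 12285*(-9) = -110565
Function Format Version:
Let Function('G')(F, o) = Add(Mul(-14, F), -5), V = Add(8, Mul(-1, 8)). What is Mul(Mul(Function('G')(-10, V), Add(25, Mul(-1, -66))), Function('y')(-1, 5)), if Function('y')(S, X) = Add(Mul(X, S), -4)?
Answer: -110565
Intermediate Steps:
V = 0 (V = Add(8, -8) = 0)
Function('G')(F, o) = Add(-5, Mul(-14, F))
Function('y')(S, X) = Add(-4, Mul(S, X)) (Function('y')(S, X) = Add(Mul(S, X), -4) = Add(-4, Mul(S, X)))
Mul(Mul(Function('G')(-10, V), Add(25, Mul(-1, -66))), Function('y')(-1, 5)) = Mul(Mul(Add(-5, Mul(-14, -10)), Add(25, Mul(-1, -66))), Add(-4, Mul(-1, 5))) = Mul(Mul(Add(-5, 140), Add(25, 66)), Add(-4, -5)) = Mul(Mul(135, 91), -9) = Mul(12285, -9) = -110565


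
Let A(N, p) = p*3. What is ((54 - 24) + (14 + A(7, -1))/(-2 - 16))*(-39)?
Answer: -6877/6 ≈ -1146.2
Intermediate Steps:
A(N, p) = 3*p
((54 - 24) + (14 + A(7, -1))/(-2 - 16))*(-39) = ((54 - 24) + (14 + 3*(-1))/(-2 - 16))*(-39) = (30 + (14 - 3)/(-18))*(-39) = (30 + 11*(-1/18))*(-39) = (30 - 11/18)*(-39) = (529/18)*(-39) = -6877/6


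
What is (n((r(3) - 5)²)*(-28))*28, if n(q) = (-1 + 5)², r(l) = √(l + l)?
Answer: -12544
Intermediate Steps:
r(l) = √2*√l (r(l) = √(2*l) = √2*√l)
n(q) = 16 (n(q) = 4² = 16)
(n((r(3) - 5)²)*(-28))*28 = (16*(-28))*28 = -448*28 = -12544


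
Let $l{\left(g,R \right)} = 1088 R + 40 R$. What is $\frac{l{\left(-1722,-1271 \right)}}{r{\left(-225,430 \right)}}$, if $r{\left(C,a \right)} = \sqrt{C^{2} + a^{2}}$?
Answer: $- \frac{1433688 \sqrt{9421}}{47105} \approx -2954.2$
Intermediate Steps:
$l{\left(g,R \right)} = 1128 R$
$\frac{l{\left(-1722,-1271 \right)}}{r{\left(-225,430 \right)}} = \frac{1128 \left(-1271\right)}{\sqrt{\left(-225\right)^{2} + 430^{2}}} = - \frac{1433688}{\sqrt{50625 + 184900}} = - \frac{1433688}{\sqrt{235525}} = - \frac{1433688}{5 \sqrt{9421}} = - 1433688 \frac{\sqrt{9421}}{47105} = - \frac{1433688 \sqrt{9421}}{47105}$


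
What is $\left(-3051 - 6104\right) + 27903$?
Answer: $18748$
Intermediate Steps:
$\left(-3051 - 6104\right) + 27903 = -9155 + 27903 = 18748$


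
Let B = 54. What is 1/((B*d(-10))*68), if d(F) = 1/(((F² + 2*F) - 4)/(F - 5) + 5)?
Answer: -1/55080 ≈ -1.8155e-5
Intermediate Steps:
d(F) = 1/(5 + (-4 + F² + 2*F)/(-5 + F)) (d(F) = 1/((-4 + F² + 2*F)/(-5 + F) + 5) = 1/(5 + (-4 + F² + 2*F)/(-5 + F)))
1/((B*d(-10))*68) = 1/((54*((-5 - 10)/(-29 + (-10)² + 7*(-10))))*68) = 1/((54*(-15/(-29 + 100 - 70)))*68) = 1/((54*(-15/1))*68) = 1/((54*(1*(-15)))*68) = 1/((54*(-15))*68) = 1/(-810*68) = 1/(-55080) = -1/55080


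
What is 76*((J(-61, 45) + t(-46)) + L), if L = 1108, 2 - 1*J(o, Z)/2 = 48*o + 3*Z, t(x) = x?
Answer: 505552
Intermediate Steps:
J(o, Z) = 4 - 96*o - 6*Z (J(o, Z) = 4 - 2*(48*o + 3*Z) = 4 - 2*(3*Z + 48*o) = 4 + (-96*o - 6*Z) = 4 - 96*o - 6*Z)
76*((J(-61, 45) + t(-46)) + L) = 76*(((4 - 96*(-61) - 6*45) - 46) + 1108) = 76*(((4 + 5856 - 270) - 46) + 1108) = 76*((5590 - 46) + 1108) = 76*(5544 + 1108) = 76*6652 = 505552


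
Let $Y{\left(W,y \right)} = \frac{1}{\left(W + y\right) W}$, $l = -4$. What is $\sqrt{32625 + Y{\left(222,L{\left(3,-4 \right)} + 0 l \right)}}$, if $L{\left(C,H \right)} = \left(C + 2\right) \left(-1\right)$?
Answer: $\frac{\sqrt{75713955802674}}{48174} \approx 180.62$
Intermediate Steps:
$L{\left(C,H \right)} = -2 - C$ ($L{\left(C,H \right)} = \left(2 + C\right) \left(-1\right) = -2 - C$)
$Y{\left(W,y \right)} = \frac{1}{W \left(W + y\right)}$
$\sqrt{32625 + Y{\left(222,L{\left(3,-4 \right)} + 0 l \right)}} = \sqrt{32625 + \frac{1}{222 \left(222 + \left(\left(-2 - 3\right) + 0 \left(-4\right)\right)\right)}} = \sqrt{32625 + \frac{1}{222 \left(222 + \left(\left(-2 - 3\right) + 0\right)\right)}} = \sqrt{32625 + \frac{1}{222 \left(222 + \left(-5 + 0\right)\right)}} = \sqrt{32625 + \frac{1}{222 \left(222 - 5\right)}} = \sqrt{32625 + \frac{1}{222 \cdot 217}} = \sqrt{32625 + \frac{1}{222} \cdot \frac{1}{217}} = \sqrt{32625 + \frac{1}{48174}} = \sqrt{\frac{1571676751}{48174}} = \frac{\sqrt{75713955802674}}{48174}$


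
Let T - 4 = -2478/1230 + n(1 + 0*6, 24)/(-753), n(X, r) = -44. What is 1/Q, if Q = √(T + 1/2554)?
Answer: √317731878326851590/805918379 ≈ 0.69942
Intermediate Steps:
T = 315491/154365 (T = 4 + (-2478/1230 - 44/(-753)) = 4 + (-2478*1/1230 - 44*(-1/753)) = 4 + (-413/205 + 44/753) = 4 - 301969/154365 = 315491/154365 ≈ 2.0438)
Q = √317731878326851590/394248210 (Q = √(315491/154365 + 1/2554) = √(805918379/394248210) = √317731878326851590/394248210 ≈ 1.4298)
1/Q = 1/(√317731878326851590/394248210) = √317731878326851590/805918379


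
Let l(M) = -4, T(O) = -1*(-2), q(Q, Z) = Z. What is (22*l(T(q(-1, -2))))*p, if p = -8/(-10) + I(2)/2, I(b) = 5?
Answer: -1452/5 ≈ -290.40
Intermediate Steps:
T(O) = 2
p = 33/10 (p = -8/(-10) + 5/2 = -8*(-⅒) + 5*(½) = ⅘ + 5/2 = 33/10 ≈ 3.3000)
(22*l(T(q(-1, -2))))*p = (22*(-4))*(33/10) = -88*33/10 = -1452/5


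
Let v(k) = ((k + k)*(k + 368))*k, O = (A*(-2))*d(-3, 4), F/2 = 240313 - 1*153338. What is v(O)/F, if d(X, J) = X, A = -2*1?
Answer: 51264/86975 ≈ 0.58941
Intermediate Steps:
A = -2
F = 173950 (F = 2*(240313 - 1*153338) = 2*(240313 - 153338) = 2*86975 = 173950)
O = -12 (O = -2*(-2)*(-3) = 4*(-3) = -12)
v(k) = 2*k²*(368 + k) (v(k) = ((2*k)*(368 + k))*k = (2*k*(368 + k))*k = 2*k²*(368 + k))
v(O)/F = (2*(-12)²*(368 - 12))/173950 = (2*144*356)*(1/173950) = 102528*(1/173950) = 51264/86975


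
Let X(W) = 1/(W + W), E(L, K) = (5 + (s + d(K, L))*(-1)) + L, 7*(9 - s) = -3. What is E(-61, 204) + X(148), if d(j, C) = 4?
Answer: -143849/2072 ≈ -69.425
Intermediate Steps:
s = 66/7 (s = 9 - 1/7*(-3) = 9 + 3/7 = 66/7 ≈ 9.4286)
E(L, K) = -59/7 + L (E(L, K) = (5 + (66/7 + 4)*(-1)) + L = (5 + (94/7)*(-1)) + L = (5 - 94/7) + L = -59/7 + L)
X(W) = 1/(2*W)
E(-61, 204) + X(148) = (-59/7 - 61) + (1/2)/148 = -486/7 + (1/2)*(1/148) = -486/7 + 1/296 = -143849/2072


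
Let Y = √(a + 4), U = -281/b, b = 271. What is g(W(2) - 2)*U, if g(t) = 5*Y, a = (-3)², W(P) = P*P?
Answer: -1405*√13/271 ≈ -18.693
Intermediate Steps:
W(P) = P²
a = 9
U = -281/271 ≈ -1.0369
Y = √13 (Y = √(9 + 4) = √13 ≈ 3.6056)
g(t) = 5*√13
g(W(2) - 2)*U = (5*√13)*(-281/271) = -1405*√13/271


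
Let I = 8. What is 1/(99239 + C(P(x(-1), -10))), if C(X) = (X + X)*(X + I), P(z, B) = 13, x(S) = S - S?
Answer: 1/99785 ≈ 1.0022e-5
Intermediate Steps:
x(S) = 0
C(X) = 2*X*(8 + X) (C(X) = (X + X)*(X + 8) = (2*X)*(8 + X) = 2*X*(8 + X))
1/(99239 + C(P(x(-1), -10))) = 1/(99239 + 2*13*(8 + 13)) = 1/(99239 + 2*13*21) = 1/(99239 + 546) = 1/99785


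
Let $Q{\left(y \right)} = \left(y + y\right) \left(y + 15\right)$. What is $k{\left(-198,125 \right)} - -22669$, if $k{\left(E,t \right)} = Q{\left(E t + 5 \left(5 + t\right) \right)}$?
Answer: $1160919669$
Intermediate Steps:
$Q{\left(y \right)} = 2 y \left(15 + y\right)$
$k{\left(E,t \right)} = 2 \left(25 + 5 t + E t\right) \left(40 + 5 t + E t\right)$ ($k{\left(E,t \right)} = 2 \left(E t + 5 \left(5 + t\right)\right) \left(15 + \left(E t + 5 \left(5 + t\right)\right)\right) = 2 \left(E t + \left(25 + 5 t\right)\right) \left(15 + \left(E t + \left(25 + 5 t\right)\right)\right) = 2 \left(25 + 5 t + E t\right) \left(15 + \left(25 + 5 t + E t\right)\right) = 2 \left(25 + 5 t + E t\right) \left(40 + 5 t + E t\right)$)
$k{\left(-198,125 \right)} - -22669 = 2 \left(25 + 5 \cdot 125 - 24750\right) \left(40 + 5 \cdot 125 - 24750\right) - -22669 = 2 \left(25 + 625 - 24750\right) \left(40 + 625 - 24750\right) + 22669 = 2 \left(-24100\right) \left(-24085\right) + 22669 = 1160897000 + 22669 = 1160919669$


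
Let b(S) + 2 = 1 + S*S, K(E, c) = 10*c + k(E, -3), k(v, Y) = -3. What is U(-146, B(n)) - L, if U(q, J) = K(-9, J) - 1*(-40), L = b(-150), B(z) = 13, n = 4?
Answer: -22332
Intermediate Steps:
K(E, c) = -3 + 10*c (K(E, c) = 10*c - 3 = -3 + 10*c)
b(S) = -1 + S² (b(S) = -2 + (1 + S*S) = -2 + (1 + S²) = -1 + S²)
L = 22499 (L = -1 + (-150)² = -1 + 22500 = 22499)
U(q, J) = 37 + 10*J (U(q, J) = (-3 + 10*J) - 1*(-40) = (-3 + 10*J) + 40 = 37 + 10*J)
U(-146, B(n)) - L = (37 + 10*13) - 1*22499 = (37 + 130) - 22499 = 167 - 22499 = -22332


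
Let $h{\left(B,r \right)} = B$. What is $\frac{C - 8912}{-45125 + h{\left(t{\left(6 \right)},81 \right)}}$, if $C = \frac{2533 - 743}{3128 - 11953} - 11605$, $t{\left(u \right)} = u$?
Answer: $\frac{36212863}{79635035} \approx 0.45474$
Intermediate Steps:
$C = - \frac{20483183}{1765}$ ($C = \frac{1790}{-8825} - 11605 = 1790 \left(- \frac{1}{8825}\right) - 11605 = - \frac{358}{1765} - 11605 = - \frac{20483183}{1765} \approx -11605.0$)
$\frac{C - 8912}{-45125 + h{\left(t{\left(6 \right)},81 \right)}} = \frac{- \frac{20483183}{1765} - 8912}{-45125 + 6} = - \frac{36212863}{1765 \left(-45119\right)} = \left(- \frac{36212863}{1765}\right) \left(- \frac{1}{45119}\right) = \frac{36212863}{79635035}$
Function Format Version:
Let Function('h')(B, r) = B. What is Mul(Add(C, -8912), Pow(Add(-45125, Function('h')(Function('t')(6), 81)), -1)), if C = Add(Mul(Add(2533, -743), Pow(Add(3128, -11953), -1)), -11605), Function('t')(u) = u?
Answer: Rational(36212863, 79635035) ≈ 0.45474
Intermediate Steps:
C = Rational(-20483183, 1765) (C = Add(Mul(1790, Pow(-8825, -1)), -11605) = Add(Mul(1790, Rational(-1, 8825)), -11605) = Add(Rational(-358, 1765), -11605) = Rational(-20483183, 1765) ≈ -11605.)
Mul(Add(C, -8912), Pow(Add(-45125, Function('h')(Function('t')(6), 81)), -1)) = Mul(Add(Rational(-20483183, 1765), -8912), Pow(Add(-45125, 6), -1)) = Mul(Rational(-36212863, 1765), Pow(-45119, -1)) = Mul(Rational(-36212863, 1765), Rational(-1, 45119)) = Rational(36212863, 79635035)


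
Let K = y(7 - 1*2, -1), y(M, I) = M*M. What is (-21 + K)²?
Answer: 16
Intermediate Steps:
y(M, I) = M²
K = 25 (K = (7 - 1*2)² = (7 - 2)² = 5² = 25)
(-21 + K)² = (-21 + 25)² = 4² = 16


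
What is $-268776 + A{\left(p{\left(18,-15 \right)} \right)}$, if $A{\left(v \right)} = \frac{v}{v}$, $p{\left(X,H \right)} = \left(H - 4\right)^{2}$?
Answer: $-268775$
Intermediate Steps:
$p{\left(X,H \right)} = \left(-4 + H\right)^{2}$
$A{\left(v \right)} = 1$
$-268776 + A{\left(p{\left(18,-15 \right)} \right)} = -268776 + 1 = -268775$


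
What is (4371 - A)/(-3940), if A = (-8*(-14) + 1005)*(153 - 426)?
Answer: -77328/985 ≈ -78.506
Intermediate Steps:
A = -304941 (A = (112 + 1005)*(-273) = 1117*(-273) = -304941)
(4371 - A)/(-3940) = (4371 - 1*(-304941))/(-3940) = (4371 + 304941)*(-1/3940) = 309312*(-1/3940) = -77328/985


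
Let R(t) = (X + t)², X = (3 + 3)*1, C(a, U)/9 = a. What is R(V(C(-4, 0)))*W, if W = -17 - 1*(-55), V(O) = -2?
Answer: 608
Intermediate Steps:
C(a, U) = 9*a
X = 6 (X = 6*1 = 6)
W = 38 (W = -17 + 55 = 38)
R(t) = (6 + t)²
R(V(C(-4, 0)))*W = (6 - 2)²*38 = 4²*38 = 16*38 = 608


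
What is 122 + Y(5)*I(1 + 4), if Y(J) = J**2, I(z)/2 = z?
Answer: 372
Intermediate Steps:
I(z) = 2*z
122 + Y(5)*I(1 + 4) = 122 + 5**2*(2*(1 + 4)) = 122 + 25*(2*5) = 122 + 25*10 = 122 + 250 = 372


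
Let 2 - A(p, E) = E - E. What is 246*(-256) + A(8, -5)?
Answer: -62974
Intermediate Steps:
A(p, E) = 2 (A(p, E) = 2 - (E - E) = 2 - 1*0 = 2 + 0 = 2)
246*(-256) + A(8, -5) = 246*(-256) + 2 = -62976 + 2 = -62974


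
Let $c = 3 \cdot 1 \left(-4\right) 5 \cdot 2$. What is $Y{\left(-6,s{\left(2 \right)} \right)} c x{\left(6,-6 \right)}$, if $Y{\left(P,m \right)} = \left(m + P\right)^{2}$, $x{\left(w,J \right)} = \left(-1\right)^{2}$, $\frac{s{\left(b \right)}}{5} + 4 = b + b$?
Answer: $-4320$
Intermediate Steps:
$s{\left(b \right)} = -20 + 10 b$ ($s{\left(b \right)} = -20 + 5 \left(b + b\right) = -20 + 5 \cdot 2 b = -20 + 10 b$)
$c = -120$ ($c = 3 \left(-4\right) 5 \cdot 2 = \left(-12\right) 5 \cdot 2 = \left(-60\right) 2 = -120$)
$x{\left(w,J \right)} = 1$
$Y{\left(P,m \right)} = \left(P + m\right)^{2}$
$Y{\left(-6,s{\left(2 \right)} \right)} c x{\left(6,-6 \right)} = \left(-6 + \left(-20 + 10 \cdot 2\right)\right)^{2} \left(-120\right) 1 = \left(-6 + \left(-20 + 20\right)\right)^{2} \left(-120\right) 1 = \left(-6 + 0\right)^{2} \left(-120\right) 1 = \left(-6\right)^{2} \left(-120\right) 1 = 36 \left(-120\right) 1 = \left(-4320\right) 1 = -4320$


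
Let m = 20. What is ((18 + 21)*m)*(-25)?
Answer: -19500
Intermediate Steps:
((18 + 21)*m)*(-25) = ((18 + 21)*20)*(-25) = (39*20)*(-25) = 780*(-25) = -19500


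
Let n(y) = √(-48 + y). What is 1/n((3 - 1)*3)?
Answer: -I*√42/42 ≈ -0.1543*I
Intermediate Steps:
1/n((3 - 1)*3) = 1/(√(-48 + (3 - 1)*3)) = 1/(√(-48 + 2*3)) = 1/(√(-48 + 6)) = 1/(√(-42)) = 1/(I*√42) = -I*√42/42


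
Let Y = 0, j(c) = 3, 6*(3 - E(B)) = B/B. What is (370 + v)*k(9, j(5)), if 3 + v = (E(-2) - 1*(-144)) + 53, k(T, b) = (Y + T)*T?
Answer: 91827/2 ≈ 45914.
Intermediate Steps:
E(B) = 17/6 (E(B) = 3 - B/(6*B) = 3 - ⅙*1 = 3 - ⅙ = 17/6)
k(T, b) = T² (k(T, b) = (0 + T)*T = T*T = T²)
v = 1181/6 (v = -3 + ((17/6 - 1*(-144)) + 53) = -3 + ((17/6 + 144) + 53) = -3 + (881/6 + 53) = -3 + 1199/6 = 1181/6 ≈ 196.83)
(370 + v)*k(9, j(5)) = (370 + 1181/6)*9² = (3401/6)*81 = 91827/2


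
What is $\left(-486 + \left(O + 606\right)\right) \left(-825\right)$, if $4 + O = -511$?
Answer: $325875$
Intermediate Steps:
$O = -515$ ($O = -4 - 511 = -515$)
$\left(-486 + \left(O + 606\right)\right) \left(-825\right) = \left(-486 + \left(-515 + 606\right)\right) \left(-825\right) = \left(-486 + 91\right) \left(-825\right) = \left(-395\right) \left(-825\right) = 325875$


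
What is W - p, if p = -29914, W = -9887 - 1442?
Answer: 18585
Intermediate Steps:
W = -11329
W - p = -11329 - 1*(-29914) = -11329 + 29914 = 18585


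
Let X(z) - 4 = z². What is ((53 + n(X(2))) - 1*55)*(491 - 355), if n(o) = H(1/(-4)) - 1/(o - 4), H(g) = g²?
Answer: -595/2 ≈ -297.50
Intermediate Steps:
X(z) = 4 + z²
n(o) = 1/16 - 1/(-4 + o) (n(o) = (1/(-4))² - 1/(o - 4) = (-¼)² - 1/(-4 + o) = 1/16 - 1/(-4 + o))
((53 + n(X(2))) - 1*55)*(491 - 355) = ((53 + (-20 + (4 + 2²))/(16*(-4 + (4 + 2²)))) - 1*55)*(491 - 355) = ((53 + (-20 + (4 + 4))/(16*(-4 + (4 + 4)))) - 55)*136 = ((53 + (-20 + 8)/(16*(-4 + 8))) - 55)*136 = ((53 + (1/16)*(-12)/4) - 55)*136 = ((53 + (1/16)*(¼)*(-12)) - 55)*136 = ((53 - 3/16) - 55)*136 = (845/16 - 55)*136 = -35/16*136 = -595/2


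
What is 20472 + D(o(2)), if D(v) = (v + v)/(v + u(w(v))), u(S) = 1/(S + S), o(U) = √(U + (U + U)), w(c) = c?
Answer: 266160/13 ≈ 20474.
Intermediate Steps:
o(U) = √3*√U (o(U) = √(U + 2*U) = √(3*U) = √3*√U)
u(S) = 1/(2*S)
D(v) = 2*v/(v + 1/(2*v)) (D(v) = (v + v)/(v + 1/(2*v)) = (2*v)/(v + 1/(2*v)) = 2*v/(v + 1/(2*v)))
20472 + D(o(2)) = 20472 + 4*(√3*√2)²/(1 + 2*(√3*√2)²) = 20472 + 4*(√6)²/(1 + 2*(√6)²) = 20472 + 4*6/(1 + 2*6) = 20472 + 4*6/(1 + 12) = 20472 + 4*6/13 = 20472 + 4*6*(1/13) = 20472 + 24/13 = 266160/13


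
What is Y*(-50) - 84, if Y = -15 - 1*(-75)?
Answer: -3084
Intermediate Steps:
Y = 60 (Y = -15 + 75 = 60)
Y*(-50) - 84 = 60*(-50) - 84 = -3000 - 84 = -3084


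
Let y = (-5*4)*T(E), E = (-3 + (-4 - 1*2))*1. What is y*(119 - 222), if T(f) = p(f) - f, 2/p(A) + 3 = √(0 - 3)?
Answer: 17510 - 1030*I*√3/3 ≈ 17510.0 - 594.67*I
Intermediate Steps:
p(A) = 2/(-3 + I*√3) (p(A) = 2/(-3 + √(0 - 3)) = 2/(-3 + √(-3)) = 2/(-3 + I*√3))
E = -9 (E = (-3 + (-4 - 2))*1 = (-3 - 6)*1 = -9*1 = -9)
T(f) = -½ - f - I*√3/6 (T(f) = (-½ - I*√3/6) - f = -½ - f - I*√3/6)
y = -170 + 10*I*√3/3 (y = (-5*4)*(-½ - 1*(-9) - I*√3/6) = -20*(-½ + 9 - I*√3/6) = -20*(17/2 - I*√3/6) = -170 + 10*I*√3/3 ≈ -170.0 + 5.7735*I)
y*(119 - 222) = (-170 + 10*I*√3/3)*(119 - 222) = (-170 + 10*I*√3/3)*(-103) = 17510 - 1030*I*√3/3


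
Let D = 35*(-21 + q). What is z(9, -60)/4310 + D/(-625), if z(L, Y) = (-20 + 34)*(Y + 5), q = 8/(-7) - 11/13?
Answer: 776527/700375 ≈ 1.1087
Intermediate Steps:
q = -181/91 (q = 8*(-⅐) - 11*1/13 = -8/7 - 11/13 = -181/91 ≈ -1.9890)
z(L, Y) = 70 + 14*Y (z(L, Y) = 14*(5 + Y) = 70 + 14*Y)
D = -10460/13 (D = 35*(-21 - 181/91) = 35*(-2092/91) = -10460/13 ≈ -804.62)
z(9, -60)/4310 + D/(-625) = (70 + 14*(-60))/4310 - 10460/13/(-625) = (70 - 840)*(1/4310) - 10460/13*(-1/625) = -770*1/4310 + 2092/1625 = -77/431 + 2092/1625 = 776527/700375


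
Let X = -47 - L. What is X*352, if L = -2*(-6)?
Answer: -20768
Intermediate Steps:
L = 12
X = -59 (X = -47 - 1*12 = -47 - 12 = -59)
X*352 = -59*352 = -20768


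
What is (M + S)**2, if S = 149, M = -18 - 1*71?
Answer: 3600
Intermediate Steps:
M = -89 (M = -18 - 71 = -89)
(M + S)**2 = (-89 + 149)**2 = 60**2 = 3600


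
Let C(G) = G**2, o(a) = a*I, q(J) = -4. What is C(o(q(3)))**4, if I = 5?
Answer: 25600000000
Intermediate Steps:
o(a) = 5*a (o(a) = a*5 = 5*a)
C(o(q(3)))**4 = ((5*(-4))**2)**4 = ((-20)**2)**4 = 400**4 = 25600000000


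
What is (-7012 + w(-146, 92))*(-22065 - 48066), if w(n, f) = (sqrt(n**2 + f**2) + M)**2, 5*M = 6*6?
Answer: -40009454976/25 - 10098864*sqrt(7445)/5 ≈ -1.7747e+9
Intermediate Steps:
M = 36/5 (M = (6*6)/5 = (1/5)*36 = 36/5 ≈ 7.2000)
w(n, f) = (36/5 + sqrt(f**2 + n**2))**2 (w(n, f) = (sqrt(n**2 + f**2) + 36/5)**2 = (sqrt(f**2 + n**2) + 36/5)**2 = (36/5 + sqrt(f**2 + n**2))**2)
(-7012 + w(-146, 92))*(-22065 - 48066) = (-7012 + (36 + 5*sqrt(92**2 + (-146)**2))**2/25)*(-22065 - 48066) = (-7012 + (36 + 5*sqrt(8464 + 21316))**2/25)*(-70131) = (-7012 + (36 + 5*sqrt(29780))**2/25)*(-70131) = (-7012 + (36 + 5*(2*sqrt(7445)))**2/25)*(-70131) = (-7012 + (36 + 10*sqrt(7445))**2/25)*(-70131) = 491758572 - 70131*(36 + 10*sqrt(7445))**2/25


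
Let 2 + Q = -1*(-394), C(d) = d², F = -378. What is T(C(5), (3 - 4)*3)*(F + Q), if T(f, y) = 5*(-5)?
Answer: -350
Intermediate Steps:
Q = 392 (Q = -2 - 1*(-394) = -2 + 394 = 392)
T(f, y) = -25
T(C(5), (3 - 4)*3)*(F + Q) = -25*(-378 + 392) = -25*14 = -350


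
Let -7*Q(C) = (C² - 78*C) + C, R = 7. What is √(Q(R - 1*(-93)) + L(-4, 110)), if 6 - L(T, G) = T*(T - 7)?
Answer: I*√17962/7 ≈ 19.146*I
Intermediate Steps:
L(T, G) = 6 - T*(-7 + T) (L(T, G) = 6 - T*(T - 7) = 6 - T*(-7 + T))
Q(C) = 11*C - C²/7 (Q(C) = -((C² - 78*C) + C)/7 = -(C² - 77*C)/7 = 11*C - C²/7)
√(Q(R - 1*(-93)) + L(-4, 110)) = √((7 - 1*(-93))*(77 - (7 - 1*(-93)))/7 + (6 - 1*(-4)² + 7*(-4))) = √((7 + 93)*(77 - (7 + 93))/7 + (6 - 1*16 - 28)) = √((⅐)*100*(77 - 1*100) + (6 - 16 - 28)) = √((⅐)*100*(77 - 100) - 38) = √((⅐)*100*(-23) - 38) = √(-2300/7 - 38) = √(-2566/7) = I*√17962/7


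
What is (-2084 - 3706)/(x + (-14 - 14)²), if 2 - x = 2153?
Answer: 5790/1367 ≈ 4.2355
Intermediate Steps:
x = -2151 (x = 2 - 1*2153 = 2 - 2153 = -2151)
(-2084 - 3706)/(x + (-14 - 14)²) = (-2084 - 3706)/(-2151 + (-14 - 14)²) = -5790/(-2151 + (-28)²) = -5790/(-2151 + 784) = -5790/(-1367) = -5790*(-1/1367) = 5790/1367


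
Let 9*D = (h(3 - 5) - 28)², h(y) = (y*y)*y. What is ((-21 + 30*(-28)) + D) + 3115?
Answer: 2398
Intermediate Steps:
h(y) = y³ (h(y) = y²*y = y³)
D = 144 (D = ((3 - 5)³ - 28)²/9 = ((-2)³ - 28)²/9 = (-8 - 28)²/9 = (⅑)*(-36)² = (⅑)*1296 = 144)
((-21 + 30*(-28)) + D) + 3115 = ((-21 + 30*(-28)) + 144) + 3115 = ((-21 - 840) + 144) + 3115 = (-861 + 144) + 3115 = -717 + 3115 = 2398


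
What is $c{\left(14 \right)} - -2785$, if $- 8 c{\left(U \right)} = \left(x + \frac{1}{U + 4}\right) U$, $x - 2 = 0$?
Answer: $\frac{200261}{72} \approx 2781.4$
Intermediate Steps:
$x = 2$ ($x = 2 + 0 = 2$)
$c{\left(U \right)} = - \frac{U \left(2 + \frac{1}{4 + U}\right)}{8}$ ($c{\left(U \right)} = - \frac{\left(2 + \frac{1}{U + 4}\right) U}{8} = - \frac{\left(2 + \frac{1}{4 + U}\right) U}{8} = - \frac{U \left(2 + \frac{1}{4 + U}\right)}{8}$)
$c{\left(14 \right)} - -2785 = \left(-1\right) 14 \frac{1}{32 + 8 \cdot 14} \left(9 + 2 \cdot 14\right) - -2785 = \left(-1\right) 14 \frac{1}{32 + 112} \left(9 + 28\right) + 2785 = \left(-1\right) 14 \cdot \frac{1}{144} \cdot 37 + 2785 = - \frac{259}{72} + 2785 = \frac{200261}{72}$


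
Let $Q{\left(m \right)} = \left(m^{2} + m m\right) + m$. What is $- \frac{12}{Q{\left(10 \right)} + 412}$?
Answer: $- \frac{6}{311} \approx -0.019293$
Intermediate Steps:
$Q{\left(m \right)} = m + 2 m^{2}$ ($Q{\left(m \right)} = \left(m^{2} + m^{2}\right) + m = 2 m^{2} + m = m + 2 m^{2}$)
$- \frac{12}{Q{\left(10 \right)} + 412} = - \frac{12}{10 \left(1 + 2 \cdot 10\right) + 412} = - \frac{12}{10 \left(1 + 20\right) + 412} = - \frac{12}{10 \cdot 21 + 412} = - \frac{12}{210 + 412} = - \frac{12}{622} = \left(-12\right) \frac{1}{622} = - \frac{6}{311}$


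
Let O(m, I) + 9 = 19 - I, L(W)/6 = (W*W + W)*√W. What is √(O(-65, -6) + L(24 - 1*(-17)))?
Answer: 2*√(4 + 2583*√41) ≈ 257.24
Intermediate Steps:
L(W) = 6*√W*(W + W²) (L(W) = 6*((W*W + W)*√W) = 6*((W² + W)*√W) = 6*((W + W²)*√W) = 6*(√W*(W + W²)) = 6*√W*(W + W²))
O(m, I) = 10 - I (O(m, I) = -9 + (19 - I) = 10 - I)
√(O(-65, -6) + L(24 - 1*(-17))) = √((10 - 1*(-6)) + 6*(24 - 1*(-17))^(3/2)*(1 + (24 - 1*(-17)))) = √((10 + 6) + 6*(24 + 17)^(3/2)*(1 + (24 + 17))) = √(16 + 6*41^(3/2)*(1 + 41)) = √(16 + 6*(41*√41)*42) = √(16 + 10332*√41)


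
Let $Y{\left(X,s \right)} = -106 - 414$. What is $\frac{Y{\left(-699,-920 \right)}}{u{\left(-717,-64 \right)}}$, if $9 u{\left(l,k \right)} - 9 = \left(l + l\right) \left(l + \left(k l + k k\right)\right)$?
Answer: $\frac{1560}{23549623} \approx 6.6243 \cdot 10^{-5}$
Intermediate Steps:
$Y{\left(X,s \right)} = -520$ ($Y{\left(X,s \right)} = -106 - 414 = -520$)
$u{\left(l,k \right)} = 1 + \frac{2 l \left(l + k^{2} + k l\right)}{9}$ ($u{\left(l,k \right)} = 1 + \frac{\left(l + l\right) \left(l + \left(k l + k k\right)\right)}{9} = 1 + \frac{2 l \left(l + \left(k l + k^{2}\right)\right)}{9} = 1 + \frac{2 l \left(l + \left(k^{2} + k l\right)\right)}{9} = 1 + \frac{2 l \left(l + k^{2} + k l\right)}{9}$)
$\frac{Y{\left(-699,-920 \right)}}{u{\left(-717,-64 \right)}} = - \frac{520}{1 + \frac{2 \left(-717\right)^{2}}{9} + \frac{2}{9} \left(-64\right) \left(-717\right)^{2} + \frac{2}{9} \left(-717\right) \left(-64\right)^{2}} = - \frac{520}{1 + \frac{2}{9} \cdot 514089 + \frac{2}{9} \left(-64\right) 514089 + \frac{2}{9} \left(-717\right) 4096} = - \frac{520}{1 + 114242 - 7311488 - \frac{1957888}{3}} = - \frac{520}{- \frac{23549623}{3}} = \left(-520\right) \left(- \frac{3}{23549623}\right) = \frac{1560}{23549623}$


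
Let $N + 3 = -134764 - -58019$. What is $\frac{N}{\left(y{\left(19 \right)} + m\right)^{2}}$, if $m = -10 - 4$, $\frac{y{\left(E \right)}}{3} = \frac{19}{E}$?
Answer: $- \frac{76748}{121} \approx -634.28$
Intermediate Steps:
$y{\left(E \right)} = \frac{57}{E}$ ($y{\left(E \right)} = 3 \frac{19}{E} = \frac{57}{E}$)
$N = -76748$ ($N = -3 - 76745 = -76748$)
$m = -14$ ($m = -10 - 4 = -14$)
$\frac{N}{\left(y{\left(19 \right)} + m\right)^{2}} = - \frac{76748}{\left(\frac{57}{19} - 14\right)^{2}} = - \frac{76748}{\left(57 \cdot \frac{1}{19} - 14\right)^{2}} = - \frac{76748}{\left(3 - 14\right)^{2}} = - \frac{76748}{\left(-11\right)^{2}} = - \frac{76748}{121}$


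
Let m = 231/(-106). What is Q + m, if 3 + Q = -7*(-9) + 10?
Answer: 7189/106 ≈ 67.821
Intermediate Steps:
m = -231/106 (m = 231*(-1/106) = -231/106 ≈ -2.1792)
Q = 70 (Q = -3 + (-7*(-9) + 10) = -3 + (63 + 10) = -3 + 73 = 70)
Q + m = 70 - 231/106 = 7189/106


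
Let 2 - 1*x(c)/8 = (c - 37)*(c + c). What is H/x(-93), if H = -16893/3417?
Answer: 5631/220309936 ≈ 2.5559e-5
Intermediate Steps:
x(c) = 16 - 16*c*(-37 + c) (x(c) = 16 - 8*(c - 37)*(c + c) = 16 - 8*(-37 + c)*2*c = 16 - 16*c*(-37 + c))
H = -5631/1139 (H = -16893/3417 = -9*1877/3417 = -5631/1139 ≈ -4.9438)
H/x(-93) = -5631/(1139*(16 - 16*(-93)**2 + 592*(-93))) = -5631/(1139*(16 - 16*8649 - 55056)) = -5631/(1139*(16 - 138384 - 55056)) = -5631/1139/(-193424) = -5631/1139*(-1/193424) = 5631/220309936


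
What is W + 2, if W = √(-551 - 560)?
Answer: 2 + I*√1111 ≈ 2.0 + 33.332*I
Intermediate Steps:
W = I*√1111 (W = √(-1111) = I*√1111 ≈ 33.332*I)
W + 2 = I*√1111 + 2 = 2 + I*√1111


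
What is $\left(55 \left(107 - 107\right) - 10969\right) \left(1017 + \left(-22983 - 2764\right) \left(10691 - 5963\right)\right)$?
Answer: $1335265134231$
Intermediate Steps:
$\left(55 \left(107 - 107\right) - 10969\right) \left(1017 + \left(-22983 - 2764\right) \left(10691 - 5963\right)\right) = \left(55 \cdot 0 - 10969\right) \left(1017 - 121731816\right) = \left(0 - 10969\right) \left(1017 - 121731816\right) = \left(-10969\right) \left(-121730799\right) = 1335265134231$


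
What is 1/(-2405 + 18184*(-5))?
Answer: -1/93325 ≈ -1.0715e-5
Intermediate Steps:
1/(-2405 + 18184*(-5)) = 1/(-2405 - 90920) = 1/(-93325) = -1/93325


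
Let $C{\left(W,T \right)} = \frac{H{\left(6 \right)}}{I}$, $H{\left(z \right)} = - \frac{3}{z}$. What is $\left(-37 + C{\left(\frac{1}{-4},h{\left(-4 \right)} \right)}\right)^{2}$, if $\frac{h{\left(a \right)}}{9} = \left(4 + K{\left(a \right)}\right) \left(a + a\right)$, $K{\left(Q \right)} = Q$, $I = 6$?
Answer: $\frac{198025}{144} \approx 1375.2$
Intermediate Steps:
$h{\left(a \right)} = 18 a \left(4 + a\right)$ ($h{\left(a \right)} = 9 \left(4 + a\right) \left(a + a\right) = 9 \left(4 + a\right) 2 a = 9 \cdot 2 a \left(4 + a\right) = 18 a \left(4 + a\right)$)
$C{\left(W,T \right)} = - \frac{1}{12}$ ($C{\left(W,T \right)} = \frac{\left(-3\right) \frac{1}{6}}{6} = \left(-3\right) \frac{1}{6} \cdot \frac{1}{6} = \left(- \frac{1}{2}\right) \frac{1}{6} = - \frac{1}{12}$)
$\left(-37 + C{\left(\frac{1}{-4},h{\left(-4 \right)} \right)}\right)^{2} = \left(-37 - \frac{1}{12}\right)^{2} = \left(- \frac{445}{12}\right)^{2} = \frac{198025}{144}$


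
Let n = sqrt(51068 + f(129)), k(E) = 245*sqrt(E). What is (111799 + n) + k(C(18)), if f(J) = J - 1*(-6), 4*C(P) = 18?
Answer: 111799 + sqrt(51203) + 735*sqrt(2)/2 ≈ 1.1255e+5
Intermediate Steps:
C(P) = 9/2 (C(P) = (1/4)*18 = 9/2)
f(J) = 6 + J (f(J) = J + 6 = 6 + J)
n = sqrt(51203) (n = sqrt(51068 + (6 + 129)) = sqrt(51068 + 135) = sqrt(51203) ≈ 226.28)
(111799 + n) + k(C(18)) = (111799 + sqrt(51203)) + 245*sqrt(9/2) = (111799 + sqrt(51203)) + 245*(3*sqrt(2)/2) = (111799 + sqrt(51203)) + 735*sqrt(2)/2 = 111799 + sqrt(51203) + 735*sqrt(2)/2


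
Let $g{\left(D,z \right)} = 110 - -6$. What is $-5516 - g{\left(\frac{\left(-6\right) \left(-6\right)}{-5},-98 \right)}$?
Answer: $-5632$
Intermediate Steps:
$g{\left(D,z \right)} = 116$ ($g{\left(D,z \right)} = 110 + 6 = 116$)
$-5516 - g{\left(\frac{\left(-6\right) \left(-6\right)}{-5},-98 \right)} = -5516 - 116 = -5632$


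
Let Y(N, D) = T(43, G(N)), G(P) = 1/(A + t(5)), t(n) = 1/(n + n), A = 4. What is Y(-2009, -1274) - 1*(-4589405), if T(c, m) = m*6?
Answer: 188165665/41 ≈ 4.5894e+6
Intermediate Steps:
t(n) = 1/(2*n)
G(P) = 10/41 (G(P) = 1/(4 + (½)/5) = 1/(4 + (½)*(⅕)) = 1/(4 + ⅒) = 1/(41/10) = 10/41)
T(c, m) = 6*m
Y(N, D) = 60/41 (Y(N, D) = 6*(10/41) = 60/41)
Y(-2009, -1274) - 1*(-4589405) = 60/41 - 1*(-4589405) = 60/41 + 4589405 = 188165665/41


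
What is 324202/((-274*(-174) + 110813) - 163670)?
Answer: -324202/5181 ≈ -62.575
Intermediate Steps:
324202/((-274*(-174) + 110813) - 163670) = 324202/((47676 + 110813) - 163670) = 324202/(158489 - 163670) = 324202/(-5181) = 324202*(-1/5181) = -324202/5181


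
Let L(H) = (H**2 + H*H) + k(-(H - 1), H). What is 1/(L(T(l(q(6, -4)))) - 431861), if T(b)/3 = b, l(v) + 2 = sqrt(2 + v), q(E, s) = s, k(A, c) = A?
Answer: I/(-431818*I + 75*sqrt(2)) ≈ -2.3158e-6 + 5.6882e-10*I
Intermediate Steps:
l(v) = -2 + sqrt(2 + v)
T(b) = 3*b
L(H) = 1 - H + 2*H**2 (L(H) = (H**2 + H*H) - (H - 1) = (H**2 + H**2) - (-1 + H) = 2*H**2 + (1 - H) = 1 - H + 2*H**2)
1/(L(T(l(q(6, -4)))) - 431861) = 1/((1 - 3*(-2 + sqrt(2 - 4)) + 2*(3*(-2 + sqrt(2 - 4)))**2) - 431861) = 1/((1 - 3*(-2 + sqrt(-2)) + 2*(3*(-2 + sqrt(-2)))**2) - 431861) = 1/((1 - 3*(-2 + I*sqrt(2)) + 2*(3*(-2 + I*sqrt(2)))**2) - 431861) = 1/((1 - (-6 + 3*I*sqrt(2)) + 2*(-6 + 3*I*sqrt(2))**2) - 431861) = 1/((1 + (6 - 3*I*sqrt(2)) + 2*(-6 + 3*I*sqrt(2))**2) - 431861) = 1/((7 + 2*(-6 + 3*I*sqrt(2))**2 - 3*I*sqrt(2)) - 431861) = 1/(-431854 + 2*(-6 + 3*I*sqrt(2))**2 - 3*I*sqrt(2))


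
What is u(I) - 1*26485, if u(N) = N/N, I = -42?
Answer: -26484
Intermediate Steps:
u(N) = 1
u(I) - 1*26485 = 1 - 1*26485 = 1 - 26485 = -26484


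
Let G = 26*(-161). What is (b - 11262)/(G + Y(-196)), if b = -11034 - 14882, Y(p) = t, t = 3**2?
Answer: 37178/4177 ≈ 8.9007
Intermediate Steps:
t = 9
G = -4186
Y(p) = 9
b = -25916
(b - 11262)/(G + Y(-196)) = (-25916 - 11262)/(-4186 + 9) = -37178/(-4177) = -37178*(-1/4177) = 37178/4177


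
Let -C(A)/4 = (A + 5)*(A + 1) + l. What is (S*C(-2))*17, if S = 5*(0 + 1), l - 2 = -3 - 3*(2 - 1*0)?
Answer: 3400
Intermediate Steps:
l = -7 (l = 2 + (-3 - 3*(2 - 1*0)) = 2 + (-3 - 3*(2 + 0)) = 2 + (-3 - 3*2) = 2 + (-3 - 6) = 2 - 9 = -7)
C(A) = 28 - 4*(1 + A)*(5 + A) (C(A) = -4*((A + 5)*(A + 1) - 7) = -4*((5 + A)*(1 + A) - 7) = -4*((1 + A)*(5 + A) - 7) = -4*(-7 + (1 + A)*(5 + A)) = 28 - 4*(1 + A)*(5 + A))
S = 5 (S = 5*1 = 5)
(S*C(-2))*17 = (5*(8 - 24*(-2) - 4*(-2)²))*17 = (5*(8 + 48 - 4*4))*17 = (5*(8 + 48 - 16))*17 = (5*40)*17 = 200*17 = 3400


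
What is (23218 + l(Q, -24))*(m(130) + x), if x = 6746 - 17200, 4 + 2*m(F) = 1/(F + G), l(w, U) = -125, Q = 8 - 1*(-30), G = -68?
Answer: -29941067499/124 ≈ -2.4146e+8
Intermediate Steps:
Q = 38 (Q = 8 + 30 = 38)
m(F) = -2 + 1/(2*(-68 + F)) (m(F) = -2 + 1/(2*(F - 68)) = -2 + 1/(2*(-68 + F)))
x = -10454
(23218 + l(Q, -24))*(m(130) + x) = (23218 - 125)*((273 - 4*130)/(2*(-68 + 130)) - 10454) = 23093*((½)*(273 - 520)/62 - 10454) = 23093*((½)*(1/62)*(-247) - 10454) = 23093*(-247/124 - 10454) = 23093*(-1296543/124) = -29941067499/124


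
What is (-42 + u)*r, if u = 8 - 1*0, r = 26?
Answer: -884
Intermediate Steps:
u = 8 (u = 8 + 0 = 8)
(-42 + u)*r = (-42 + 8)*26 = -34*26 = -884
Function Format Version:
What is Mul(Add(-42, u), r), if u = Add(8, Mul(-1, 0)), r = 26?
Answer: -884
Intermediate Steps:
u = 8 (u = Add(8, 0) = 8)
Mul(Add(-42, u), r) = Mul(Add(-42, 8), 26) = Mul(-34, 26) = -884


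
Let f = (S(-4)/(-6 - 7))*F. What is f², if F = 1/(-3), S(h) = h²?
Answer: 256/1521 ≈ 0.16831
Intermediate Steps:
F = -⅓ ≈ -0.33333
f = 16/39 (f = ((-4)²/(-6 - 7))*(-⅓) = (16/(-13))*(-⅓) = -1/13*16*(-⅓) = -16/13*(-⅓) = 16/39 ≈ 0.41026)
f² = (16/39)² = 256/1521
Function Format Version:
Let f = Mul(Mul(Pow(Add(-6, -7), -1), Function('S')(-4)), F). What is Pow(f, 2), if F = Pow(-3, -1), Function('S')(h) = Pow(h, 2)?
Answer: Rational(256, 1521) ≈ 0.16831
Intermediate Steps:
F = Rational(-1, 3) ≈ -0.33333
f = Rational(16, 39) (f = Mul(Mul(Pow(Add(-6, -7), -1), Pow(-4, 2)), Rational(-1, 3)) = Mul(Mul(Pow(-13, -1), 16), Rational(-1, 3)) = Mul(Mul(Rational(-1, 13), 16), Rational(-1, 3)) = Mul(Rational(-16, 13), Rational(-1, 3)) = Rational(16, 39) ≈ 0.41026)
Pow(f, 2) = Pow(Rational(16, 39), 2) = Rational(256, 1521)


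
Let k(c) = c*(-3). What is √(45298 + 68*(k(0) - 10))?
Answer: √44618 ≈ 211.23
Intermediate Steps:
k(c) = -3*c
√(45298 + 68*(k(0) - 10)) = √(45298 + 68*(-3*0 - 10)) = √(45298 + 68*(0 - 10)) = √(45298 + 68*(-10)) = √(45298 - 680) = √44618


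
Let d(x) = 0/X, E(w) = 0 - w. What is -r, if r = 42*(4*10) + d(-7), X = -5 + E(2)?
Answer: -1680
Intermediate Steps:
E(w) = -w
X = -7 (X = -5 - 1*2 = -5 - 2 = -7)
d(x) = 0 (d(x) = 0/(-7) = 0*(-1/7) = 0)
r = 1680 (r = 42*(4*10) + 0 = 42*40 + 0 = 1680 + 0 = 1680)
-r = -1*1680 = -1680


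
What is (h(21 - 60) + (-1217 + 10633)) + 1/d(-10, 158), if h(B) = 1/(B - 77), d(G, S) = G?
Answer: 5461217/580 ≈ 9415.9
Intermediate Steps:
h(B) = 1/(-77 + B)
(h(21 - 60) + (-1217 + 10633)) + 1/d(-10, 158) = (1/(-77 + (21 - 60)) + (-1217 + 10633)) + 1/(-10) = (1/(-77 - 39) + 9416) - 1/10 = (1/(-116) + 9416) - 1/10 = (-1/116 + 9416) - 1/10 = 1092255/116 - 1/10 = 5461217/580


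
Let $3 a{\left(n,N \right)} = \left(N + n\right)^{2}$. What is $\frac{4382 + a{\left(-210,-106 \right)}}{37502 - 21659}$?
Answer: $\frac{113002}{47529} \approx 2.3775$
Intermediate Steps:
$a{\left(n,N \right)} = \frac{\left(N + n\right)^{2}}{3}$
$\frac{4382 + a{\left(-210,-106 \right)}}{37502 - 21659} = \frac{4382 + \frac{\left(-106 - 210\right)^{2}}{3}}{37502 - 21659} = \frac{4382 + \frac{\left(-316\right)^{2}}{3}}{15843} = \left(4382 + \frac{1}{3} \cdot 99856\right) \frac{1}{15843} = \left(4382 + \frac{99856}{3}\right) \frac{1}{15843} = \frac{113002}{3} \cdot \frac{1}{15843} = \frac{113002}{47529}$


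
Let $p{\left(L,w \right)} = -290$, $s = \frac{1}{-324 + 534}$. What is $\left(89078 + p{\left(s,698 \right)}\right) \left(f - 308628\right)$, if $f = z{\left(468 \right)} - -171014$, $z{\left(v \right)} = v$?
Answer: $-12176919048$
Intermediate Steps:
$s = \frac{1}{210} \approx 0.0047619$
$f = 171482$ ($f = 468 - -171014 = 468 + 171014 = 171482$)
$\left(89078 + p{\left(s,698 \right)}\right) \left(f - 308628\right) = \left(89078 - 290\right) \left(171482 - 308628\right) = 88788 \left(-137146\right) = -12176919048$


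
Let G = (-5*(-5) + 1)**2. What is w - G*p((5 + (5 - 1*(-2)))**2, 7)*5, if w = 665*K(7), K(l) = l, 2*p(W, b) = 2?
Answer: 1275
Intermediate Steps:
G = 676 (G = (25 + 1)**2 = 26**2 = 676)
p(W, b) = 1 (p(W, b) = (1/2)*2 = 1)
w = 4655 (w = 665*7 = 4655)
w - G*p((5 + (5 - 1*(-2)))**2, 7)*5 = 4655 - 676*1*5 = 4655 - 676*5 = 4655 - 1*3380 = 4655 - 3380 = 1275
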